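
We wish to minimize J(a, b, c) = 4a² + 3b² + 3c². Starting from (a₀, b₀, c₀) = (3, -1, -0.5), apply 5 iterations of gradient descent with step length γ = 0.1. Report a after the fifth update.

0.00096

∇J = (8a, 6b, 6c)
(a₁, b₁, c₁) = (3, -1, -0.5) − 0.1·(24, -6, -3) = (0.6, -0.4, -0.2)
(a₂, b₂, c₂) = (0.6, -0.4, -0.2) − 0.1·(4.8, -2.4, -1.2) = (0.12, -0.16, -0.08)
(a₃, b₃, c₃) = (0.12, -0.16, -0.08) − 0.1·(0.96, -0.96, -0.48) = (0.024, -0.064, -0.032)
(a₄, b₄, c₄) = (0.024, -0.064, -0.032) − 0.1·(0.192, -0.384, -0.192) = (0.0048, -0.0256, -0.0128)
(a₅, b₅, c₅) = (0.0048, -0.0256, -0.0128) − 0.1·(0.0384, -0.1536, -0.0768) = (0.00096, -0.01024, -0.00512)
a = 0.00096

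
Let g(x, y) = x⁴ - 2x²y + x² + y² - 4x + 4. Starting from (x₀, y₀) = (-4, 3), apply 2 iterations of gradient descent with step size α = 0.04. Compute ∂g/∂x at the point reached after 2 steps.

-3820.506896384

∇g = (4x³ - 4xy + 2x - 4, -2x² + 2y)
(x₁, y₁) = (-4, 3) − 0.04·(-220, -26) = (4.8, 4.04)
(x₂, y₂) = (4.8, 4.04) − 0.04·(370.4, -38) = (-10.016, 5.56)
∂g/∂x at (-10.016, 5.56) = -3820.506896384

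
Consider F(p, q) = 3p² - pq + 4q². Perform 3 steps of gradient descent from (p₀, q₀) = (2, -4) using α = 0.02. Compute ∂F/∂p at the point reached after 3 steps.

∇F = (6p - q, -p + 8q)
Step 1: at (2, -4), ∇F = (16, -34) → (2, -4) − 0.02·(16, -34) = (1.68, -3.32)
Step 2: at (1.68, -3.32), ∇F = (13.4, -28.24) → (1.68, -3.32) − 0.02·(13.4, -28.24) = (1.412, -2.7552)
Step 3: at (1.412, -2.7552), ∇F = (11.2272, -23.4536) → (1.412, -2.7552) − 0.02·(11.2272, -23.4536) = (1.187456, -2.286128)
∂F/∂p at (1.187456, -2.286128) = 9.410864

9.410864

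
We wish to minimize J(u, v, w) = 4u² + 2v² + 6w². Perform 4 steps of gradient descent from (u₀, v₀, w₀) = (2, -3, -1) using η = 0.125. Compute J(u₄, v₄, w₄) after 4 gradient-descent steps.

0.09375

∇J = (8u, 4v, 12w)
(u₁, v₁, w₁) = (2, -3, -1) − 0.125·(16, -12, -12) = (0, -1.5, 0.5)
(u₂, v₂, w₂) = (0, -1.5, 0.5) − 0.125·(0, -6, 6) = (0, -0.75, -0.25)
(u₃, v₃, w₃) = (0, -0.75, -0.25) − 0.125·(0, -3, -3) = (0, -0.375, 0.125)
(u₄, v₄, w₄) = (0, -0.375, 0.125) − 0.125·(0, -1.5, 1.5) = (0, -0.1875, -0.0625)
J(0, -0.1875, -0.0625) = 0.09375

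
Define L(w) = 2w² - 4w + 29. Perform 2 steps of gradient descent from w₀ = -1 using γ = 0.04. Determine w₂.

-0.4112

L′(w) = 4w - 4
Step 1: L′(-1) = -8; w₁ = -1 − 0.04·(-8) = -0.68
Step 2: L′(-0.68) = -6.72; w₂ = -0.68 − 0.04·(-6.72) = -0.4112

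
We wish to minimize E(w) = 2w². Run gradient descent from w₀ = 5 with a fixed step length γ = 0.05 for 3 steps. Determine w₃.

2.56

E′(w) = 4w
Step 1: E′(5) = 20; w₁ = 5 − 0.05·20 = 4
Step 2: E′(4) = 16; w₂ = 4 − 0.05·16 = 3.2
Step 3: E′(3.2) = 12.8; w₃ = 3.2 − 0.05·12.8 = 2.56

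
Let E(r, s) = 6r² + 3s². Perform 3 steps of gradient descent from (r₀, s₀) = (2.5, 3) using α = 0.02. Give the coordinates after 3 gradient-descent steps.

∇E = (12r, 6s)
Step 1: at (2.5, 3), ∇E = (30, 18) → (2.5, 3) − 0.02·(30, 18) = (1.9, 2.64)
Step 2: at (1.9, 2.64), ∇E = (22.8, 15.84) → (1.9, 2.64) − 0.02·(22.8, 15.84) = (1.444, 2.3232)
Step 3: at (1.444, 2.3232), ∇E = (17.328, 13.9392) → (1.444, 2.3232) − 0.02·(17.328, 13.9392) = (1.09744, 2.044416)

(1.09744, 2.044416)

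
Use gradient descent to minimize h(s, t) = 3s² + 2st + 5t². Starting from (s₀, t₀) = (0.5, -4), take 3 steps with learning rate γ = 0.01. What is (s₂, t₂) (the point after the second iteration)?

∇h = (6s + 2t, 2s + 10t)
Step 1: at (0.5, -4), ∇h = (-5, -39) → (0.5, -4) − 0.01·(-5, -39) = (0.55, -3.61)
Step 2: at (0.55, -3.61), ∇h = (-3.92, -35) → (0.55, -3.61) − 0.01·(-3.92, -35) = (0.5892, -3.26)

(0.5892, -3.26)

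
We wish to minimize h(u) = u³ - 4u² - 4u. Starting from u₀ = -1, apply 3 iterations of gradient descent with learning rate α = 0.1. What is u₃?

-9.6805187

h′(u) = 3u² - 8u - 4
Step 1: h′(-1) = 7; u₁ = -1 − 0.1·7 = -1.7
Step 2: h′(-1.7) = 18.27; u₂ = -1.7 − 0.1·18.27 = -3.527
Step 3: h′(-3.527) = 61.535187; u₃ = -3.527 − 0.1·61.535187 = -9.6805187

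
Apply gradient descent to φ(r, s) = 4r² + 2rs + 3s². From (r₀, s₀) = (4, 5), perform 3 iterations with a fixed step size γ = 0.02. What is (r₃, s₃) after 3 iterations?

∇φ = (8r + 2s, 2r + 6s)
(r₁, s₁) = (4, 5) − 0.02·(42, 38) = (3.16, 4.24)
(r₂, s₂) = (3.16, 4.24) − 0.02·(33.76, 31.76) = (2.4848, 3.6048)
(r₃, s₃) = (2.4848, 3.6048) − 0.02·(27.088, 26.5984) = (1.94304, 3.072832)

(1.94304, 3.072832)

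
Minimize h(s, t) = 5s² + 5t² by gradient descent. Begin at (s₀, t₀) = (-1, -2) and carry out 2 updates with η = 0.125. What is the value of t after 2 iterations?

∇h = (10s, 10t)
(s₁, t₁) = (-1, -2) − 0.125·(-10, -20) = (0.25, 0.5)
(s₂, t₂) = (0.25, 0.5) − 0.125·(2.5, 5) = (-0.0625, -0.125)
t = -0.125

-0.125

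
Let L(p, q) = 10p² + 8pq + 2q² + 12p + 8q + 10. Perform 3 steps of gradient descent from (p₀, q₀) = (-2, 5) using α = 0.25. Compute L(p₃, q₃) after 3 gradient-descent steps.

∇L = (20p + 8q + 12, 8p + 4q + 8)
(p₁, q₁) = (-2, 5) − 0.25·(12, 12) = (-5, 2)
(p₂, q₂) = (-5, 2) − 0.25·(-72, -24) = (13, 8)
(p₃, q₃) = (13, 8) − 0.25·(336, 144) = (-71, -28)
L(-71, -28) = 66816

66816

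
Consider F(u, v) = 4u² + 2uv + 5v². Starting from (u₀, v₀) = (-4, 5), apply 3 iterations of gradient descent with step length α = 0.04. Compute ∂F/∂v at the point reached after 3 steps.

11.754112

∇F = (8u + 2v, 2u + 10v)
Step 1: at (-4, 5), ∇F = (-22, 42) → (-4, 5) − 0.04·(-22, 42) = (-3.12, 3.32)
Step 2: at (-3.12, 3.32), ∇F = (-18.32, 26.96) → (-3.12, 3.32) − 0.04·(-18.32, 26.96) = (-2.3872, 2.2416)
Step 3: at (-2.3872, 2.2416), ∇F = (-14.6144, 17.6416) → (-2.3872, 2.2416) − 0.04·(-14.6144, 17.6416) = (-1.802624, 1.535936)
∂F/∂v at (-1.802624, 1.535936) = 11.754112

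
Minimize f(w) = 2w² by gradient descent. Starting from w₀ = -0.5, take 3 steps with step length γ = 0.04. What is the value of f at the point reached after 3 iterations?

f′(w) = 4w
w₁ = -0.5 − 0.04·(-2) = -0.42
w₂ = -0.42 − 0.04·(-1.68) = -0.3528
w₃ = -0.3528 − 0.04·(-1.4112) = -0.296352
f(-0.296352) = 0.175649015808

0.175649015808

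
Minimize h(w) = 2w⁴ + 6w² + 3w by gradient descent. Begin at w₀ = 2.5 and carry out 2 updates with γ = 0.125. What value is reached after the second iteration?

h′(w) = 8w³ + 12w + 3
Step 1: h′(2.5) = 158; w₁ = 2.5 − 0.125·158 = -17.25
Step 2: h′(-17.25) = -41267.625; w₂ = -17.25 − 0.125·(-41267.625) = 5141.203125

5141.203125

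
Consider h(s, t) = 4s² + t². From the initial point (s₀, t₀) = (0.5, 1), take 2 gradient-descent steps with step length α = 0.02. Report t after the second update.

0.9216

∇h = (8s, 2t)
Step 1: at (0.5, 1), ∇h = (4, 2) → (0.5, 1) − 0.02·(4, 2) = (0.42, 0.96)
Step 2: at (0.42, 0.96), ∇h = (3.36, 1.92) → (0.42, 0.96) − 0.02·(3.36, 1.92) = (0.3528, 0.9216)
t = 0.9216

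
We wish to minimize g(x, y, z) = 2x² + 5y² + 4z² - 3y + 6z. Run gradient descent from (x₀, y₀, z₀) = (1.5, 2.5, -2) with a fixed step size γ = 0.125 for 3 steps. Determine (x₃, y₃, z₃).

∇g = (4x, 10y - 3, 8z + 6)
(x₁, y₁, z₁) = (1.5, 2.5, -2) − 0.125·(6, 22, -10) = (0.75, -0.25, -0.75)
(x₂, y₂, z₂) = (0.75, -0.25, -0.75) − 0.125·(3, -5.5, 0) = (0.375, 0.4375, -0.75)
(x₃, y₃, z₃) = (0.375, 0.4375, -0.75) − 0.125·(1.5, 1.375, 0) = (0.1875, 0.265625, -0.75)

(0.1875, 0.265625, -0.75)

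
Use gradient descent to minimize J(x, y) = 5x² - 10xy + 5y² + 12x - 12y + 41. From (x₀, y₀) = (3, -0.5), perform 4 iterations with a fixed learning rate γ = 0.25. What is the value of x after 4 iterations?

∇J = (10x - 10y + 12, -10x + 10y - 12)
(x₁, y₁) = (3, -0.5) − 0.25·(47, -47) = (-8.75, 11.25)
(x₂, y₂) = (-8.75, 11.25) − 0.25·(-188, 188) = (38.25, -35.75)
(x₃, y₃) = (38.25, -35.75) − 0.25·(752, -752) = (-149.75, 152.25)
(x₄, y₄) = (-149.75, 152.25) − 0.25·(-3008, 3008) = (602.25, -599.75)
x = 602.25

602.25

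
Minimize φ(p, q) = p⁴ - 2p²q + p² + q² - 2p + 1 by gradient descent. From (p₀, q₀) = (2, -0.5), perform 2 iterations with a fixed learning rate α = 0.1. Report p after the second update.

0.8048

∇φ = (4p³ - 4pq + 2p - 2, -2p² + 2q)
Step 1: at (2, -0.5), ∇φ = (38, -9) → (2, -0.5) − 0.1·(38, -9) = (-1.8, 0.4)
Step 2: at (-1.8, 0.4), ∇φ = (-26.048, -5.68) → (-1.8, 0.4) − 0.1·(-26.048, -5.68) = (0.8048, 0.968)
p = 0.8048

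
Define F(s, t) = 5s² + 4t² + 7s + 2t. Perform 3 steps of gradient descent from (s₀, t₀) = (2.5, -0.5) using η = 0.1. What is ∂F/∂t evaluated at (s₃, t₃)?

∇F = (10s + 7, 8t + 2)
Step 1: at (2.5, -0.5), ∇F = (32, -2) → (2.5, -0.5) − 0.1·(32, -2) = (-0.7, -0.3)
Step 2: at (-0.7, -0.3), ∇F = (0, -0.4) → (-0.7, -0.3) − 0.1·(0, -0.4) = (-0.7, -0.26)
Step 3: at (-0.7, -0.26), ∇F = (0, -0.08) → (-0.7, -0.26) − 0.1·(0, -0.08) = (-0.7, -0.252)
∂F/∂t at (-0.7, -0.252) = -0.016

-0.016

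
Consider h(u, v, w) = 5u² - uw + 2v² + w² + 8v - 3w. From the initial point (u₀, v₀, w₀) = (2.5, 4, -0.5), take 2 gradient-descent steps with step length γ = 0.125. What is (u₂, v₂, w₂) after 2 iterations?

(0.2109375, -0.5, 0.5234375)

∇h = (10u - w, 4v + 8, -u + 2w - 3)
Step 1: at (2.5, 4, -0.5), ∇h = (25.5, 24, -6.5) → (2.5, 4, -0.5) − 0.125·(25.5, 24, -6.5) = (-0.6875, 1, 0.3125)
Step 2: at (-0.6875, 1, 0.3125), ∇h = (-7.1875, 12, -1.6875) → (-0.6875, 1, 0.3125) − 0.125·(-7.1875, 12, -1.6875) = (0.2109375, -0.5, 0.5234375)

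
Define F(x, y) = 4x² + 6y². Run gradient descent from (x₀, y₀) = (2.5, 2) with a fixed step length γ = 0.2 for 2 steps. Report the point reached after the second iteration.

(0.9, 3.92)

∇F = (8x, 12y)
Step 1: at (2.5, 2), ∇F = (20, 24) → (2.5, 2) − 0.2·(20, 24) = (-1.5, -2.8)
Step 2: at (-1.5, -2.8), ∇F = (-12, -33.6) → (-1.5, -2.8) − 0.2·(-12, -33.6) = (0.9, 3.92)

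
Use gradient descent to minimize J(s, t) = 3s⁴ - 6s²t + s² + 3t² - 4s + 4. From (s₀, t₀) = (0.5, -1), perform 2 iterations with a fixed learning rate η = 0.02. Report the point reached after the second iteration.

∇J = (12s³ - 12st + 2s - 4, -6s² + 6t)
Step 1: at (0.5, -1), ∇J = (4.5, -7.5) → (0.5, -1) − 0.02·(4.5, -7.5) = (0.41, -0.85)
Step 2: at (0.41, -0.85), ∇J = (1.829052, -6.1086) → (0.41, -0.85) − 0.02·(1.829052, -6.1086) = (0.37341896, -0.727828)

(0.37341896, -0.727828)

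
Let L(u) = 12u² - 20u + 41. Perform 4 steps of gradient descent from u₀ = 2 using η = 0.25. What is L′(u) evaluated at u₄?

17500

L′(u) = 24u - 20
u₁ = 2 − 0.25·28 = -5
u₂ = -5 − 0.25·(-140) = 30
u₃ = 30 − 0.25·700 = -145
u₄ = -145 − 0.25·(-3500) = 730
L′(u) at (730) = 17500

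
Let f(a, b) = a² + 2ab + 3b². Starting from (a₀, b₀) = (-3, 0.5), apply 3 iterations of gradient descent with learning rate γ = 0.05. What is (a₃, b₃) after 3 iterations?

∇f = (2a + 2b, 2a + 6b)
(a₁, b₁) = (-3, 0.5) − 0.05·(-5, -3) = (-2.75, 0.65)
(a₂, b₂) = (-2.75, 0.65) − 0.05·(-4.2, -1.6) = (-2.54, 0.73)
(a₃, b₃) = (-2.54, 0.73) − 0.05·(-3.62, -0.7) = (-2.359, 0.765)

(-2.359, 0.765)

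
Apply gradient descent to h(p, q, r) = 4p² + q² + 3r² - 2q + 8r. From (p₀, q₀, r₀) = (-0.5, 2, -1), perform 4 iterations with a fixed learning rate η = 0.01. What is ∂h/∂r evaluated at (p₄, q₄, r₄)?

∇h = (8p, 2q - 2, 6r + 8)
(p₁, q₁, r₁) = (-0.5, 2, -1) − 0.01·(-4, 2, 2) = (-0.46, 1.98, -1.02)
(p₂, q₂, r₂) = (-0.46, 1.98, -1.02) − 0.01·(-3.68, 1.96, 1.88) = (-0.4232, 1.9604, -1.0388)
(p₃, q₃, r₃) = (-0.4232, 1.9604, -1.0388) − 0.01·(-3.3856, 1.9208, 1.7672) = (-0.389344, 1.941192, -1.056472)
(p₄, q₄, r₄) = (-0.389344, 1.941192, -1.056472) − 0.01·(-3.114752, 1.882384, 1.661168) = (-0.35819648, 1.92236816, -1.07308368)
∂h/∂r at (-0.35819648, 1.92236816, -1.07308368) = 1.56149792

1.56149792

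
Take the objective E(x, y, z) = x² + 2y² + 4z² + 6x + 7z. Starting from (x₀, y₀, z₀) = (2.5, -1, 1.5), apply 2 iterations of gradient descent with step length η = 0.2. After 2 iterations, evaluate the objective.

∇E = (2x + 6, 4y, 8z + 7)
Step 1: at (2.5, -1, 1.5), ∇E = (11, -4, 19) → (2.5, -1, 1.5) − 0.2·(11, -4, 19) = (0.3, -0.2, -2.3)
Step 2: at (0.3, -0.2, -2.3), ∇E = (6.6, -0.8, -11.4) → (0.3, -0.2, -2.3) − 0.2·(6.6, -0.8, -11.4) = (-1.02, -0.04, -0.02)
E(-1.02, -0.04, -0.02) = -5.2148

-5.2148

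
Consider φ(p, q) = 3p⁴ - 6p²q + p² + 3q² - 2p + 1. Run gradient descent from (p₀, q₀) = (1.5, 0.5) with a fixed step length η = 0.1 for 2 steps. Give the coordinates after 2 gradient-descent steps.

(1.97625, 2.4575)

∇φ = (12p³ - 12pq + 2p - 2, -6p² + 6q)
Step 1: at (1.5, 0.5), ∇φ = (32.5, -10.5) → (1.5, 0.5) − 0.1·(32.5, -10.5) = (-1.75, 1.55)
Step 2: at (-1.75, 1.55), ∇φ = (-37.2625, -9.075) → (-1.75, 1.55) − 0.1·(-37.2625, -9.075) = (1.97625, 2.4575)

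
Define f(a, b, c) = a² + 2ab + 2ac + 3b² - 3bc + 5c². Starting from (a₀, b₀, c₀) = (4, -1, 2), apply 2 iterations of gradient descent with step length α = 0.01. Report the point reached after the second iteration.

(3.8074, -0.9297, 1.4142)

∇f = (2a + 2b + 2c, 2a + 6b - 3c, 2a - 3b + 10c)
Step 1: at (4, -1, 2), ∇f = (10, -4, 31) → (4, -1, 2) − 0.01·(10, -4, 31) = (3.9, -0.96, 1.69)
Step 2: at (3.9, -0.96, 1.69), ∇f = (9.26, -3.03, 27.58) → (3.9, -0.96, 1.69) − 0.01·(9.26, -3.03, 27.58) = (3.8074, -0.9297, 1.4142)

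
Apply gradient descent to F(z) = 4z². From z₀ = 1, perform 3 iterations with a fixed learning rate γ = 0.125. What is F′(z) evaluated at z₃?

F′(z) = 8z
Step 1: F′(1) = 8; z₁ = 1 − 0.125·8 = 0
Step 2: F′(0) = 0; z₂ = 0 − 0.125·0 = 0
Step 3: F′(0) = 0; z₃ = 0 − 0.125·0 = 0
F′(z) at (0) = 0

0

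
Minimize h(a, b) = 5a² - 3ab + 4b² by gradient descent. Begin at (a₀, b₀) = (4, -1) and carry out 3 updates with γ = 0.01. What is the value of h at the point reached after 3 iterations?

45.711222494023

∇h = (10a - 3b, -3a + 8b)
Step 1: at (4, -1), ∇h = (43, -20) → (4, -1) − 0.01·(43, -20) = (3.57, -0.8)
Step 2: at (3.57, -0.8), ∇h = (38.1, -17.11) → (3.57, -0.8) − 0.01·(38.1, -17.11) = (3.189, -0.6289)
Step 3: at (3.189, -0.6289), ∇h = (33.7767, -14.5982) → (3.189, -0.6289) − 0.01·(33.7767, -14.5982) = (2.851233, -0.482918)
h(2.851233, -0.482918) = 45.711222494023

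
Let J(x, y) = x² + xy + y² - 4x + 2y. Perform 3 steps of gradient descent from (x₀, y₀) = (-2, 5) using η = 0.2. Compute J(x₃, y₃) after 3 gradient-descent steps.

1.758976

∇J = (2x + y - 4, x + 2y + 2)
Step 1: at (-2, 5), ∇J = (-3, 10) → (-2, 5) − 0.2·(-3, 10) = (-1.4, 3)
Step 2: at (-1.4, 3), ∇J = (-3.8, 6.6) → (-1.4, 3) − 0.2·(-3.8, 6.6) = (-0.64, 1.68)
Step 3: at (-0.64, 1.68), ∇J = (-3.6, 4.72) → (-0.64, 1.68) − 0.2·(-3.6, 4.72) = (0.08, 0.736)
J(0.08, 0.736) = 1.758976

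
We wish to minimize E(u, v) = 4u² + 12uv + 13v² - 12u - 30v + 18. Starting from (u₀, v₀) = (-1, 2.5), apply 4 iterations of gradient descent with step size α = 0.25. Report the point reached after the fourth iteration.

∇E = (8u + 12v - 12, 12u + 26v - 30)
Step 1: at (-1, 2.5), ∇E = (10, 23) → (-1, 2.5) − 0.25·(10, 23) = (-3.5, -3.25)
Step 2: at (-3.5, -3.25), ∇E = (-79, -156.5) → (-3.5, -3.25) − 0.25·(-79, -156.5) = (16.25, 35.875)
Step 3: at (16.25, 35.875), ∇E = (548.5, 1097.75) → (16.25, 35.875) − 0.25·(548.5, 1097.75) = (-120.875, -238.5625)
Step 4: at (-120.875, -238.5625), ∇E = (-3841.75, -7683.125) → (-120.875, -238.5625) − 0.25·(-3841.75, -7683.125) = (839.5625, 1682.21875)

(839.5625, 1682.21875)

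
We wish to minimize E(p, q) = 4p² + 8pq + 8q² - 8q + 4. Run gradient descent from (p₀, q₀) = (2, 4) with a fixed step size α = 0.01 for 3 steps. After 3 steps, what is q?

∇E = (8p + 8q, 8p + 16q - 8)
Step 1: at (2, 4), ∇E = (48, 72) → (2, 4) − 0.01·(48, 72) = (1.52, 3.28)
Step 2: at (1.52, 3.28), ∇E = (38.4, 56.64) → (1.52, 3.28) − 0.01·(38.4, 56.64) = (1.136, 2.7136)
Step 3: at (1.136, 2.7136), ∇E = (30.7968, 44.5056) → (1.136, 2.7136) − 0.01·(30.7968, 44.5056) = (0.828032, 2.268544)
q = 2.268544

2.268544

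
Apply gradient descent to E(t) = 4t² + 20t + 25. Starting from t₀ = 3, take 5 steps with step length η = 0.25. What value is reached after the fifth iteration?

-8

E′(t) = 8t + 20
t₁ = 3 − 0.25·44 = -8
t₂ = -8 − 0.25·(-44) = 3
t₃ = 3 − 0.25·44 = -8
t₄ = -8 − 0.25·(-44) = 3
t₅ = 3 − 0.25·44 = -8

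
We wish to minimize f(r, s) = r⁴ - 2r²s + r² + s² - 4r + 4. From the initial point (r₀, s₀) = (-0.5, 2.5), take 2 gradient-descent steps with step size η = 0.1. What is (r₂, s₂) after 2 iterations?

(-0.29255, 1.6805)

∇f = (4r³ - 4rs + 2r - 4, -2r² + 2s)
(r₁, s₁) = (-0.5, 2.5) − 0.1·(-0.5, 4.5) = (-0.45, 2.05)
(r₂, s₂) = (-0.45, 2.05) − 0.1·(-1.5745, 3.695) = (-0.29255, 1.6805)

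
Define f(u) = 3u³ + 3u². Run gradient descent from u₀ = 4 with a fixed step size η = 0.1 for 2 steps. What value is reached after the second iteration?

f′(u) = 9u² + 6u
Step 1: f′(4) = 168; u₁ = 4 − 0.1·168 = -12.8
Step 2: f′(-12.8) = 1397.76; u₂ = -12.8 − 0.1·1397.76 = -152.576

-152.576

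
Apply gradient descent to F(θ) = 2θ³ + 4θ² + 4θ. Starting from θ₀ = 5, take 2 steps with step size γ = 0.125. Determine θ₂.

-278.421875

F′(θ) = 6θ² + 8θ + 4
θ₁ = 5 − 0.125·194 = -19.25
θ₂ = -19.25 − 0.125·2073.375 = -278.421875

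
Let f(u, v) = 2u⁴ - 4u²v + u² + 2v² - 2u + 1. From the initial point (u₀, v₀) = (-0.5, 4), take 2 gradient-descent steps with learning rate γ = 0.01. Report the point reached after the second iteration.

(-0.75949376, 3.711376)

∇f = (8u³ - 8uv + 2u - 2, -4u² + 4v)
(u₁, v₁) = (-0.5, 4) − 0.01·(12, 15) = (-0.62, 3.85)
(u₂, v₂) = (-0.62, 3.85) − 0.01·(13.949376, 13.8624) = (-0.75949376, 3.711376)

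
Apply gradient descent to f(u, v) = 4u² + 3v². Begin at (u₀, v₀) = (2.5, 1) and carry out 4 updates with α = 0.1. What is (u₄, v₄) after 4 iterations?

(0.004, 0.0256)

∇f = (8u, 6v)
(u₁, v₁) = (2.5, 1) − 0.1·(20, 6) = (0.5, 0.4)
(u₂, v₂) = (0.5, 0.4) − 0.1·(4, 2.4) = (0.1, 0.16)
(u₃, v₃) = (0.1, 0.16) − 0.1·(0.8, 0.96) = (0.02, 0.064)
(u₄, v₄) = (0.02, 0.064) − 0.1·(0.16, 0.384) = (0.004, 0.0256)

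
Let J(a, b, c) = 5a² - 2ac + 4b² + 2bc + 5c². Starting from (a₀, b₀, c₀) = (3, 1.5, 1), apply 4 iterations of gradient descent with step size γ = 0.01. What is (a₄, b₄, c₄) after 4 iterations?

(2.0295508, 1.01132216, 0.74462432)

∇J = (10a - 2c, 8b + 2c, -2a + 2b + 10c)
Step 1: at (3, 1.5, 1), ∇J = (28, 14, 7) → (3, 1.5, 1) − 0.01·(28, 14, 7) = (2.72, 1.36, 0.93)
Step 2: at (2.72, 1.36, 0.93), ∇J = (25.34, 12.74, 6.58) → (2.72, 1.36, 0.93) − 0.01·(25.34, 12.74, 6.58) = (2.4666, 1.2326, 0.8642)
Step 3: at (2.4666, 1.2326, 0.8642), ∇J = (22.9376, 11.5892, 6.174) → (2.4666, 1.2326, 0.8642) − 0.01·(22.9376, 11.5892, 6.174) = (2.237224, 1.116708, 0.80246)
Step 4: at (2.237224, 1.116708, 0.80246), ∇J = (20.76732, 10.538584, 5.783568) → (2.237224, 1.116708, 0.80246) − 0.01·(20.76732, 10.538584, 5.783568) = (2.0295508, 1.01132216, 0.74462432)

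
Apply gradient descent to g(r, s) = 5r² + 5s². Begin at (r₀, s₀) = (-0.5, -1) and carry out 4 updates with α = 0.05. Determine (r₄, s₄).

∇g = (10r, 10s)
Step 1: at (-0.5, -1), ∇g = (-5, -10) → (-0.5, -1) − 0.05·(-5, -10) = (-0.25, -0.5)
Step 2: at (-0.25, -0.5), ∇g = (-2.5, -5) → (-0.25, -0.5) − 0.05·(-2.5, -5) = (-0.125, -0.25)
Step 3: at (-0.125, -0.25), ∇g = (-1.25, -2.5) → (-0.125, -0.25) − 0.05·(-1.25, -2.5) = (-0.0625, -0.125)
Step 4: at (-0.0625, -0.125), ∇g = (-0.625, -1.25) → (-0.0625, -0.125) − 0.05·(-0.625, -1.25) = (-0.03125, -0.0625)

(-0.03125, -0.0625)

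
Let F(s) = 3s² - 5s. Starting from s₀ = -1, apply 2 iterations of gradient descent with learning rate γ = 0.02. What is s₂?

-0.5864

F′(s) = 6s - 5
Step 1: F′(-1) = -11; s₁ = -1 − 0.02·(-11) = -0.78
Step 2: F′(-0.78) = -9.68; s₂ = -0.78 − 0.02·(-9.68) = -0.5864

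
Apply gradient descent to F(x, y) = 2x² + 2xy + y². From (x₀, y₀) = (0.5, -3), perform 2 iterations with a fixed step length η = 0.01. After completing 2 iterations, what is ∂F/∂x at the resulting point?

-3.494

∇F = (4x + 2y, 2x + 2y)
Step 1: at (0.5, -3), ∇F = (-4, -5) → (0.5, -3) − 0.01·(-4, -5) = (0.54, -2.95)
Step 2: at (0.54, -2.95), ∇F = (-3.74, -4.82) → (0.54, -2.95) − 0.01·(-3.74, -4.82) = (0.5774, -2.9018)
∂F/∂x at (0.5774, -2.9018) = -3.494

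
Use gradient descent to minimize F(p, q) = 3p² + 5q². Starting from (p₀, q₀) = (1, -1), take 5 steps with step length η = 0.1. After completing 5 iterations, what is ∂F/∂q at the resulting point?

0

∇F = (6p, 10q)
Step 1: at (1, -1), ∇F = (6, -10) → (1, -1) − 0.1·(6, -10) = (0.4, 0)
Step 2: at (0.4, 0), ∇F = (2.4, 0) → (0.4, 0) − 0.1·(2.4, 0) = (0.16, 0)
Step 3: at (0.16, 0), ∇F = (0.96, 0) → (0.16, 0) − 0.1·(0.96, 0) = (0.064, 0)
Step 4: at (0.064, 0), ∇F = (0.384, 0) → (0.064, 0) − 0.1·(0.384, 0) = (0.0256, 0)
Step 5: at (0.0256, 0), ∇F = (0.1536, 0) → (0.0256, 0) − 0.1·(0.1536, 0) = (0.01024, 0)
∂F/∂q at (0.01024, 0) = 0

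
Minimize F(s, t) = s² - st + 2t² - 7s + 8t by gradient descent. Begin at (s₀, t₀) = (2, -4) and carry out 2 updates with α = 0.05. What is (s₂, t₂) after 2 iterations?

∇F = (2s - t - 7, -s + 4t + 8)
Step 1: at (2, -4), ∇F = (1, -10) → (2, -4) − 0.05·(1, -10) = (1.95, -3.5)
Step 2: at (1.95, -3.5), ∇F = (0.4, -7.95) → (1.95, -3.5) − 0.05·(0.4, -7.95) = (1.93, -3.1025)

(1.93, -3.1025)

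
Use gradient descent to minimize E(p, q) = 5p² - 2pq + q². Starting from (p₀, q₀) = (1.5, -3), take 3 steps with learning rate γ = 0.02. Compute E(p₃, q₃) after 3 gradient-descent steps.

∇E = (10p - 2q, -2p + 2q)
Step 1: at (1.5, -3), ∇E = (21, -9) → (1.5, -3) − 0.02·(21, -9) = (1.08, -2.82)
Step 2: at (1.08, -2.82), ∇E = (16.44, -7.8) → (1.08, -2.82) − 0.02·(16.44, -7.8) = (0.7512, -2.664)
Step 3: at (0.7512, -2.664), ∇E = (12.84, -6.8304) → (0.7512, -2.664) − 0.02·(12.84, -6.8304) = (0.4944, -2.527392)
E(0.4944, -2.527392) = 10.108952331264

10.108952331264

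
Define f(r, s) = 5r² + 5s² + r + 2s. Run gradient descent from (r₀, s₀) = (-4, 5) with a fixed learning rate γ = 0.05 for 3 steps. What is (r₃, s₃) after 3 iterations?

∇f = (10r + 1, 10s + 2)
Step 1: at (-4, 5), ∇f = (-39, 52) → (-4, 5) − 0.05·(-39, 52) = (-2.05, 2.4)
Step 2: at (-2.05, 2.4), ∇f = (-19.5, 26) → (-2.05, 2.4) − 0.05·(-19.5, 26) = (-1.075, 1.1)
Step 3: at (-1.075, 1.1), ∇f = (-9.75, 13) → (-1.075, 1.1) − 0.05·(-9.75, 13) = (-0.5875, 0.45)

(-0.5875, 0.45)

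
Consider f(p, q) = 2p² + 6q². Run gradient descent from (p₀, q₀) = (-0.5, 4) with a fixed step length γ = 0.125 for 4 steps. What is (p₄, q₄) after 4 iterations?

∇f = (4p, 12q)
Step 1: at (-0.5, 4), ∇f = (-2, 48) → (-0.5, 4) − 0.125·(-2, 48) = (-0.25, -2)
Step 2: at (-0.25, -2), ∇f = (-1, -24) → (-0.25, -2) − 0.125·(-1, -24) = (-0.125, 1)
Step 3: at (-0.125, 1), ∇f = (-0.5, 12) → (-0.125, 1) − 0.125·(-0.5, 12) = (-0.0625, -0.5)
Step 4: at (-0.0625, -0.5), ∇f = (-0.25, -6) → (-0.0625, -0.5) − 0.125·(-0.25, -6) = (-0.03125, 0.25)

(-0.03125, 0.25)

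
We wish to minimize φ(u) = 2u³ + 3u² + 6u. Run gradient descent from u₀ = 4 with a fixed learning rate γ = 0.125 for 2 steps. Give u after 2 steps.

-107.234375

φ′(u) = 6u² + 6u + 6
u₁ = 4 − 0.125·126 = -11.75
u₂ = -11.75 − 0.125·763.875 = -107.234375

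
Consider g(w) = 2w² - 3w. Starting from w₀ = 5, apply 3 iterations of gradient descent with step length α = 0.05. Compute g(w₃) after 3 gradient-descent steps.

g′(w) = 4w - 3
w₁ = 5 − 0.05·17 = 4.15
w₂ = 4.15 − 0.05·13.6 = 3.47
w₃ = 3.47 − 0.05·10.88 = 2.926
g(2.926) = 8.344952

8.344952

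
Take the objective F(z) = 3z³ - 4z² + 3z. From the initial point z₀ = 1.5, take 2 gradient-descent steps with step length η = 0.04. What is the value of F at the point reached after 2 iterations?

F′(z) = 9z² - 8z + 3
z₁ = 1.5 − 0.04·11.25 = 1.05
z₂ = 1.05 − 0.04·4.5225 = 0.8691
F(0.8691) = 1.555345210113

1.555345210113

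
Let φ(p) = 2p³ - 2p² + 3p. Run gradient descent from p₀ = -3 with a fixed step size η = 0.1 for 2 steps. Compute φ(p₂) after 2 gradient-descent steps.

φ′(p) = 6p² - 4p + 3
p₁ = -3 − 0.1·69 = -9.9
p₂ = -9.9 − 0.1·630.66 = -72.966
φ(-72.966) = -787814.362561392

-787814.362561392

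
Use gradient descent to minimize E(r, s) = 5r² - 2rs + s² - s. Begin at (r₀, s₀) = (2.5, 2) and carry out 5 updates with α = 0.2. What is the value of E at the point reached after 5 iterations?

∇E = (10r - 2s, -2r + 2s - 1)
Step 1: at (2.5, 2), ∇E = (21, -2) → (2.5, 2) − 0.2·(21, -2) = (-1.7, 2.4)
Step 2: at (-1.7, 2.4), ∇E = (-21.8, 7.2) → (-1.7, 2.4) − 0.2·(-21.8, 7.2) = (2.66, 0.96)
Step 3: at (2.66, 0.96), ∇E = (24.68, -4.4) → (2.66, 0.96) − 0.2·(24.68, -4.4) = (-2.276, 1.84)
Step 4: at (-2.276, 1.84), ∇E = (-26.44, 7.232) → (-2.276, 1.84) − 0.2·(-26.44, 7.232) = (3.012, 0.3936)
Step 5: at (3.012, 0.3936), ∇E = (29.3328, -6.2368) → (3.012, 0.3936) − 0.2·(29.3328, -6.2368) = (-2.85456, 1.64096)
E(-2.85456, 1.64096) = 51.1627912448

51.1627912448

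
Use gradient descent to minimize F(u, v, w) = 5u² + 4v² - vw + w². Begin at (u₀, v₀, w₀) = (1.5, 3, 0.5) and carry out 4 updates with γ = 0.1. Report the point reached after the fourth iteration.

(0, 0.0725, 0.42625)

∇F = (10u, 8v - w, -v + 2w)
Step 1: at (1.5, 3, 0.5), ∇F = (15, 23.5, -2) → (1.5, 3, 0.5) − 0.1·(15, 23.5, -2) = (0, 0.65, 0.7)
Step 2: at (0, 0.65, 0.7), ∇F = (0, 4.5, 0.75) → (0, 0.65, 0.7) − 0.1·(0, 4.5, 0.75) = (0, 0.2, 0.625)
Step 3: at (0, 0.2, 0.625), ∇F = (0, 0.975, 1.05) → (0, 0.2, 0.625) − 0.1·(0, 0.975, 1.05) = (0, 0.1025, 0.52)
Step 4: at (0, 0.1025, 0.52), ∇F = (0, 0.3, 0.9375) → (0, 0.1025, 0.52) − 0.1·(0, 0.3, 0.9375) = (0, 0.0725, 0.42625)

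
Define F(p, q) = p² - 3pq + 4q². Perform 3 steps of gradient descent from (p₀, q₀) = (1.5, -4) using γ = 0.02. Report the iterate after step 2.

(0.9558, -2.6748)

∇F = (2p - 3q, -3p + 8q)
(p₁, q₁) = (1.5, -4) − 0.02·(15, -36.5) = (1.2, -3.27)
(p₂, q₂) = (1.2, -3.27) − 0.02·(12.21, -29.76) = (0.9558, -2.6748)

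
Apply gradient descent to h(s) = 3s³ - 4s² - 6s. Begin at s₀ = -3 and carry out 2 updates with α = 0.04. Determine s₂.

h′(s) = 9s² - 8s - 6
s₁ = -3 − 0.04·99 = -6.96
s₂ = -6.96 − 0.04·485.6544 = -26.386176

-26.386176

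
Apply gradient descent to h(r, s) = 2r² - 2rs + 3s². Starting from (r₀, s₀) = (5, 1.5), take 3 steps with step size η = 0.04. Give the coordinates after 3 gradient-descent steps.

∇h = (4r - 2s, -2r + 6s)
Step 1: at (5, 1.5), ∇h = (17, -1) → (5, 1.5) − 0.04·(17, -1) = (4.32, 1.54)
Step 2: at (4.32, 1.54), ∇h = (14.2, 0.6) → (4.32, 1.54) − 0.04·(14.2, 0.6) = (3.752, 1.516)
Step 3: at (3.752, 1.516), ∇h = (11.976, 1.592) → (3.752, 1.516) − 0.04·(11.976, 1.592) = (3.27296, 1.45232)

(3.27296, 1.45232)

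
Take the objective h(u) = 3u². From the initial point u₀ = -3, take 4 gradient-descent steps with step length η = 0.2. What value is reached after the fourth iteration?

h′(u) = 6u
Step 1: h′(-3) = -18; u₁ = -3 − 0.2·(-18) = 0.6
Step 2: h′(0.6) = 3.6; u₂ = 0.6 − 0.2·3.6 = -0.12
Step 3: h′(-0.12) = -0.72; u₃ = -0.12 − 0.2·(-0.72) = 0.024
Step 4: h′(0.024) = 0.144; u₄ = 0.024 − 0.2·0.144 = -0.0048

-0.0048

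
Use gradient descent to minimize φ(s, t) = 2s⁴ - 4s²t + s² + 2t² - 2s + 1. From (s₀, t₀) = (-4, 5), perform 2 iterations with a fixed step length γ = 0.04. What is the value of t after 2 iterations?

23.251264

∇φ = (8s³ - 8st + 2s - 2, -4s² + 4t)
Step 1: at (-4, 5), ∇φ = (-362, -44) → (-4, 5) − 0.04·(-362, -44) = (10.48, 6.76)
Step 2: at (10.48, 6.76), ∇φ = (8660.382336, -412.2816) → (10.48, 6.76) − 0.04·(8660.382336, -412.2816) = (-335.93529344, 23.251264)
t = 23.251264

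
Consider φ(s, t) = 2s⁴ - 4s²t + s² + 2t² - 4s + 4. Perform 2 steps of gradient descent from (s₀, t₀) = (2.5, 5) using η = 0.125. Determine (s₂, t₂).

(-3.859375, 3.09375)

∇φ = (8s³ - 8st + 2s - 4, -4s² + 4t)
(s₁, t₁) = (2.5, 5) − 0.125·(26, -5) = (-0.75, 5.625)
(s₂, t₂) = (-0.75, 5.625) − 0.125·(24.875, 20.25) = (-3.859375, 3.09375)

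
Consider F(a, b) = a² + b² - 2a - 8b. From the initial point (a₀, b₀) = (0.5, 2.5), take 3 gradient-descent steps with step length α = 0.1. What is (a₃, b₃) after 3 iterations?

(0.744, 3.232)

∇F = (2a - 2, 2b - 8)
Step 1: at (0.5, 2.5), ∇F = (-1, -3) → (0.5, 2.5) − 0.1·(-1, -3) = (0.6, 2.8)
Step 2: at (0.6, 2.8), ∇F = (-0.8, -2.4) → (0.6, 2.8) − 0.1·(-0.8, -2.4) = (0.68, 3.04)
Step 3: at (0.68, 3.04), ∇F = (-0.64, -1.92) → (0.68, 3.04) − 0.1·(-0.64, -1.92) = (0.744, 3.232)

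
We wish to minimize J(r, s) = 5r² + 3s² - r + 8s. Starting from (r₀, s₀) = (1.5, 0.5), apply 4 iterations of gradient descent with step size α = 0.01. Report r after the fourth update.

∇J = (10r - 1, 6s + 8)
(r₁, s₁) = (1.5, 0.5) − 0.01·(14, 11) = (1.36, 0.39)
(r₂, s₂) = (1.36, 0.39) − 0.01·(12.6, 10.34) = (1.234, 0.2866)
(r₃, s₃) = (1.234, 0.2866) − 0.01·(11.34, 9.7196) = (1.1206, 0.189404)
(r₄, s₄) = (1.1206, 0.189404) − 0.01·(10.206, 9.136424) = (1.01854, 0.09803976)
r = 1.01854

1.01854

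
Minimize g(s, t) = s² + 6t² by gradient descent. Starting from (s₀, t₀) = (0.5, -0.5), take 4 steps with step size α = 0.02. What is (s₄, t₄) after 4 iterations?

(0.42467328, -0.16681088)

∇g = (2s, 12t)
Step 1: at (0.5, -0.5), ∇g = (1, -6) → (0.5, -0.5) − 0.02·(1, -6) = (0.48, -0.38)
Step 2: at (0.48, -0.38), ∇g = (0.96, -4.56) → (0.48, -0.38) − 0.02·(0.96, -4.56) = (0.4608, -0.2888)
Step 3: at (0.4608, -0.2888), ∇g = (0.9216, -3.4656) → (0.4608, -0.2888) − 0.02·(0.9216, -3.4656) = (0.442368, -0.219488)
Step 4: at (0.442368, -0.219488), ∇g = (0.884736, -2.633856) → (0.442368, -0.219488) − 0.02·(0.884736, -2.633856) = (0.42467328, -0.16681088)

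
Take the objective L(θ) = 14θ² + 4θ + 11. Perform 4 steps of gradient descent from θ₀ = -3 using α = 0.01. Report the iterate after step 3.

L′(θ) = 28θ + 4
θ₁ = -3 − 0.01·(-80) = -2.2
θ₂ = -2.2 − 0.01·(-57.6) = -1.624
θ₃ = -1.624 − 0.01·(-41.472) = -1.20928

-1.20928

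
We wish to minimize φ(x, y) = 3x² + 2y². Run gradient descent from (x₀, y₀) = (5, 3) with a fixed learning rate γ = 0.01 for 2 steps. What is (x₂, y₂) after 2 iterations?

(4.418, 2.7648)

∇φ = (6x, 4y)
(x₁, y₁) = (5, 3) − 0.01·(30, 12) = (4.7, 2.88)
(x₂, y₂) = (4.7, 2.88) − 0.01·(28.2, 11.52) = (4.418, 2.7648)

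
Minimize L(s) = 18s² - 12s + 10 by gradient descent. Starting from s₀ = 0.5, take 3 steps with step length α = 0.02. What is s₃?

L′(s) = 36s - 12
s₁ = 0.5 − 0.02·6 = 0.38
s₂ = 0.38 − 0.02·1.68 = 0.3464
s₃ = 0.3464 − 0.02·0.4704 = 0.336992

0.336992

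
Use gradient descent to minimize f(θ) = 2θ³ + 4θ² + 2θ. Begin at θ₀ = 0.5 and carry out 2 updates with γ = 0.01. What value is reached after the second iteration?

f′(θ) = 6θ² + 8θ + 2
Step 1: f′(0.5) = 7.5; θ₁ = 0.5 − 0.01·7.5 = 0.425
Step 2: f′(0.425) = 6.48375; θ₂ = 0.425 − 0.01·6.48375 = 0.3601625

0.3601625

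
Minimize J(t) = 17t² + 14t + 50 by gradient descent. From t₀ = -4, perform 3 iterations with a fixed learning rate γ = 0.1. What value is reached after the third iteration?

J′(t) = 34t + 14
t₁ = -4 − 0.1·(-122) = 8.2
t₂ = 8.2 − 0.1·292.8 = -21.08
t₃ = -21.08 − 0.1·(-702.72) = 49.192

49.192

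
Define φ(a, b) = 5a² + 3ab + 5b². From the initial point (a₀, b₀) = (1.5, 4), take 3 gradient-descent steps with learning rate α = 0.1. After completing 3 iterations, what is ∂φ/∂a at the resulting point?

∇φ = (10a + 3b, 3a + 10b)
Step 1: at (1.5, 4), ∇φ = (27, 44.5) → (1.5, 4) − 0.1·(27, 44.5) = (-1.2, -0.45)
Step 2: at (-1.2, -0.45), ∇φ = (-13.35, -8.1) → (-1.2, -0.45) − 0.1·(-13.35, -8.1) = (0.135, 0.36)
Step 3: at (0.135, 0.36), ∇φ = (2.43, 4.005) → (0.135, 0.36) − 0.1·(2.43, 4.005) = (-0.108, -0.0405)
∂φ/∂a at (-0.108, -0.0405) = -1.2015

-1.2015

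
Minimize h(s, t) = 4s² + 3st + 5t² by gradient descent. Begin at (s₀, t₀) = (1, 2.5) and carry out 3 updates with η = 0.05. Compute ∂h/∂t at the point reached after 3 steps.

2.3399375

∇h = (8s + 3t, 3s + 10t)
Step 1: at (1, 2.5), ∇h = (15.5, 28) → (1, 2.5) − 0.05·(15.5, 28) = (0.225, 1.1)
Step 2: at (0.225, 1.1), ∇h = (5.1, 11.675) → (0.225, 1.1) − 0.05·(5.1, 11.675) = (-0.03, 0.51625)
Step 3: at (-0.03, 0.51625), ∇h = (1.30875, 5.0725) → (-0.03, 0.51625) − 0.05·(1.30875, 5.0725) = (-0.0954375, 0.262625)
∂h/∂t at (-0.0954375, 0.262625) = 2.3399375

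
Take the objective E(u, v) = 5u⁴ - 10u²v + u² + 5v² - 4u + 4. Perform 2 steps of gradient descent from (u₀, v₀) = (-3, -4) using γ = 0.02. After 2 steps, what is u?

-833.6608

∇E = (20u³ - 20uv + 2u - 4, -10u² + 10v)
Step 1: at (-3, -4), ∇E = (-790, -130) → (-3, -4) − 0.02·(-790, -130) = (12.8, -1.4)
Step 2: at (12.8, -1.4), ∇E = (42323.04, -1652.4) → (12.8, -1.4) − 0.02·(42323.04, -1652.4) = (-833.6608, 31.648)
u = -833.6608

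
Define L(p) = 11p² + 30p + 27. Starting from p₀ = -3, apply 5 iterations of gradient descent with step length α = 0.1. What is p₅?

2.70816

L′(p) = 22p + 30
p₁ = -3 − 0.1·(-36) = 0.6
p₂ = 0.6 − 0.1·43.2 = -3.72
p₃ = -3.72 − 0.1·(-51.84) = 1.464
p₄ = 1.464 − 0.1·62.208 = -4.7568
p₅ = -4.7568 − 0.1·(-74.6496) = 2.70816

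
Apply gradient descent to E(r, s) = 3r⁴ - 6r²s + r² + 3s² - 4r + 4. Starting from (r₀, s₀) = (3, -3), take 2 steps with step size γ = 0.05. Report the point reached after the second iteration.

∇E = (12r³ - 12rs + 2r - 4, -6r² + 6s)
Step 1: at (3, -3), ∇E = (434, -72) → (3, -3) − 0.05·(434, -72) = (-18.7, 0.6)
Step 2: at (-18.7, 0.6), ∇E = (-78377.196, -2094.54) → (-18.7, 0.6) − 0.05·(-78377.196, -2094.54) = (3900.1598, 105.327)

(3900.1598, 105.327)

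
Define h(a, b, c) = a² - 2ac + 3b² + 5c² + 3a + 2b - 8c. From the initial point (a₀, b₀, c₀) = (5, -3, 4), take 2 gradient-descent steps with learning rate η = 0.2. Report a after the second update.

∇h = (2a - 2c + 3, 6b + 2, -2a + 10c - 8)
(a₁, b₁, c₁) = (5, -3, 4) − 0.2·(5, -16, 22) = (4, 0.2, -0.4)
(a₂, b₂, c₂) = (4, 0.2, -0.4) − 0.2·(11.8, 3.2, -20) = (1.64, -0.44, 3.6)
a = 1.64

1.64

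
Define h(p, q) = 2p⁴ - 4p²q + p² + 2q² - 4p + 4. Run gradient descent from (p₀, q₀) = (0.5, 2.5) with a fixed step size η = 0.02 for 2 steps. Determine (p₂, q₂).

(1.00025216, 2.178208)

∇h = (8p³ - 8pq + 2p - 4, -4p² + 4q)
(p₁, q₁) = (0.5, 2.5) − 0.02·(-12, 9) = (0.74, 2.32)
(p₂, q₂) = (0.74, 2.32) − 0.02·(-13.012608, 7.0896) = (1.00025216, 2.178208)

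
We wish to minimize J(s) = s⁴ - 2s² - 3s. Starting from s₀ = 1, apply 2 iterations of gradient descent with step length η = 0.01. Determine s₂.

1.05749092

J′(s) = 4s³ - 4s - 3
s₁ = 1 − 0.01·(-3) = 1.03
s₂ = 1.03 − 0.01·(-2.749092) = 1.05749092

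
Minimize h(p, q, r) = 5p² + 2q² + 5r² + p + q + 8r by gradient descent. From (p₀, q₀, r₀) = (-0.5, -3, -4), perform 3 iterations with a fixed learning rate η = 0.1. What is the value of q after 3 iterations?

∇h = (10p + 1, 4q + 1, 10r + 8)
Step 1: at (-0.5, -3, -4), ∇h = (-4, -11, -32) → (-0.5, -3, -4) − 0.1·(-4, -11, -32) = (-0.1, -1.9, -0.8)
Step 2: at (-0.1, -1.9, -0.8), ∇h = (0, -6.6, 0) → (-0.1, -1.9, -0.8) − 0.1·(0, -6.6, 0) = (-0.1, -1.24, -0.8)
Step 3: at (-0.1, -1.24, -0.8), ∇h = (0, -3.96, 0) → (-0.1, -1.24, -0.8) − 0.1·(0, -3.96, 0) = (-0.1, -0.844, -0.8)
q = -0.844

-0.844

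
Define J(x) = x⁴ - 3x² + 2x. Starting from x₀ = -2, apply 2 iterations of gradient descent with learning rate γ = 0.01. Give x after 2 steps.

J′(x) = 4x³ - 6x + 2
Step 1: J′(-2) = -18; x₁ = -2 − 0.01·(-18) = -1.82
Step 2: J′(-1.82) = -11.194272; x₂ = -1.82 − 0.01·(-11.194272) = -1.70805728

-1.70805728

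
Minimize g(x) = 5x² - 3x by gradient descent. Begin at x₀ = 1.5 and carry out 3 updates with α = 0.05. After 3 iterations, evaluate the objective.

g′(x) = 10x - 3
Step 1: g′(1.5) = 12; x₁ = 1.5 − 0.05·12 = 0.9
Step 2: g′(0.9) = 6; x₂ = 0.9 − 0.05·6 = 0.6
Step 3: g′(0.6) = 3; x₃ = 0.6 − 0.05·3 = 0.45
g(0.45) = -0.3375

-0.3375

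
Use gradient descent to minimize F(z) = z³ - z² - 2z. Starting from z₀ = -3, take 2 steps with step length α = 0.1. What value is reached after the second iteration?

F′(z) = 3z² - 2z - 2
z₁ = -3 − 0.1·31 = -6.1
z₂ = -6.1 − 0.1·121.83 = -18.283

-18.283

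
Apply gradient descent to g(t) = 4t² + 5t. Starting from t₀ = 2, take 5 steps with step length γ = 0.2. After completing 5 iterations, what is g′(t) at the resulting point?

-1.63296

g′(t) = 8t + 5
Step 1: g′(2) = 21; t₁ = 2 − 0.2·21 = -2.2
Step 2: g′(-2.2) = -12.6; t₂ = -2.2 − 0.2·(-12.6) = 0.32
Step 3: g′(0.32) = 7.56; t₃ = 0.32 − 0.2·7.56 = -1.192
Step 4: g′(-1.192) = -4.536; t₄ = -1.192 − 0.2·(-4.536) = -0.2848
Step 5: g′(-0.2848) = 2.7216; t₅ = -0.2848 − 0.2·2.7216 = -0.82912
g′(t) at (-0.82912) = -1.63296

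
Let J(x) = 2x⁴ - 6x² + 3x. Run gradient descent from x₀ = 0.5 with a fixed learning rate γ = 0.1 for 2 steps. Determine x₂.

J′(x) = 8x³ - 12x + 3
x₁ = 0.5 − 0.1·(-2) = 0.7
x₂ = 0.7 − 0.1·(-2.656) = 0.9656

0.9656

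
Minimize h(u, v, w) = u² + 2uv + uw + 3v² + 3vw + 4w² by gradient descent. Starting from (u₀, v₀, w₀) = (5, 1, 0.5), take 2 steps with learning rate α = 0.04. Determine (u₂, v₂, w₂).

(4.1152, -0.1344, -0.2024)

∇h = (2u + 2v + w, 2u + 6v + 3w, u + 3v + 8w)
(u₁, v₁, w₁) = (5, 1, 0.5) − 0.04·(12.5, 17.5, 12) = (4.5, 0.3, 0.02)
(u₂, v₂, w₂) = (4.5, 0.3, 0.02) − 0.04·(9.62, 10.86, 5.56) = (4.1152, -0.1344, -0.2024)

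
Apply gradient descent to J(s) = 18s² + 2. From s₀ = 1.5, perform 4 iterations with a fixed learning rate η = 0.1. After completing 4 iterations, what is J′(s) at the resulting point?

J′(s) = 36s
Step 1: J′(1.5) = 54; s₁ = 1.5 − 0.1·54 = -3.9
Step 2: J′(-3.9) = -140.4; s₂ = -3.9 − 0.1·(-140.4) = 10.14
Step 3: J′(10.14) = 365.04; s₃ = 10.14 − 0.1·365.04 = -26.364
Step 4: J′(-26.364) = -949.104; s₄ = -26.364 − 0.1·(-949.104) = 68.5464
J′(s) at (68.5464) = 2467.6704

2467.6704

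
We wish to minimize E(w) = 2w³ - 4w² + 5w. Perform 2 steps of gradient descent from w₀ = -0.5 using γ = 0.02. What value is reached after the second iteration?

-0.984092

E′(w) = 6w² - 8w + 5
w₁ = -0.5 − 0.02·10.5 = -0.71
w₂ = -0.71 − 0.02·13.7046 = -0.984092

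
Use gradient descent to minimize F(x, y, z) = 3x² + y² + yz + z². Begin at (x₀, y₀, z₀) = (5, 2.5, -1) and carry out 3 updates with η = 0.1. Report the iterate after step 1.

(2, 2.1, -1.05)

∇F = (6x, 2y + z, y + 2z)
Step 1: at (5, 2.5, -1), ∇F = (30, 4, 0.5) → (5, 2.5, -1) − 0.1·(30, 4, 0.5) = (2, 2.1, -1.05)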